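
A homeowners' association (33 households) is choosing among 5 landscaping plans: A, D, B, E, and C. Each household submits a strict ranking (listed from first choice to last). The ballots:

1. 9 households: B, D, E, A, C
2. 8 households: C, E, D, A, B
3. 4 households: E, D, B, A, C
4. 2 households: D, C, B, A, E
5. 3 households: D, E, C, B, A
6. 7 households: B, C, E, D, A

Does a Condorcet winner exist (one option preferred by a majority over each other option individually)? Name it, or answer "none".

none

Checking pairwise contests:
D beats A 33–0.
E beats D 19–14.
D beats B 17–16.
B beats E 18–15.
D beats C 18–15.
Every option loses at least one head-to-head, so there is no Condorcet winner.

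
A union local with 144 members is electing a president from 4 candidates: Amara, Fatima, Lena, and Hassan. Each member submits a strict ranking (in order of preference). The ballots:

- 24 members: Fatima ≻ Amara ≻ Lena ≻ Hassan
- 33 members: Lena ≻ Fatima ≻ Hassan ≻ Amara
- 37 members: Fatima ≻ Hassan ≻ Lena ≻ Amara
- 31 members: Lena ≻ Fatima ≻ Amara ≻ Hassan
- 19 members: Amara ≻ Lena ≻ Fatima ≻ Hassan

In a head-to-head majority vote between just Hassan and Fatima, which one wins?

Fatima

Voters preferring Hassan to Fatima: 0; preferring Fatima to Hassan: 144.
Fatima wins the head-to-head.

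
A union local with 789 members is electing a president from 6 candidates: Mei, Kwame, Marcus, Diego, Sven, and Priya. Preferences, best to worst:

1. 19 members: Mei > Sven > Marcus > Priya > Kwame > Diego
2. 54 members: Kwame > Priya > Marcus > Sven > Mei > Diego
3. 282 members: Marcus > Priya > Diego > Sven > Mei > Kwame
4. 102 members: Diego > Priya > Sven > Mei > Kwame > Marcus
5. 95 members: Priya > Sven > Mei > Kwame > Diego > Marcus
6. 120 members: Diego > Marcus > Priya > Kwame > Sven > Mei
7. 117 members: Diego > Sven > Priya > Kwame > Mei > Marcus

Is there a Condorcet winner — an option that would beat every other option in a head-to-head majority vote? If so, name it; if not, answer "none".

none

Checking pairwise contests:
Marcus beats Mei 456–333.
Mei beats Kwame 498–291.
Diego beats Marcus 434–355.
Priya beats Diego 450–339.
Marcus beats Sven 456–333.
Marcus beats Priya 421–368.
Every option loses at least one head-to-head, so there is no Condorcet winner.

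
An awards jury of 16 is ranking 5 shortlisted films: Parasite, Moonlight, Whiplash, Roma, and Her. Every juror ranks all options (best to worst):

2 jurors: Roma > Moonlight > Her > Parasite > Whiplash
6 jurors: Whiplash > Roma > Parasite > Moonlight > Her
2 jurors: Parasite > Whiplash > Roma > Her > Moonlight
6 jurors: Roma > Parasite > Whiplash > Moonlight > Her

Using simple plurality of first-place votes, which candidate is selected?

First-place votes: Parasite 2, Moonlight 0, Whiplash 6, Roma 8, Her 0.
Roma has the most first-place votes.

Roma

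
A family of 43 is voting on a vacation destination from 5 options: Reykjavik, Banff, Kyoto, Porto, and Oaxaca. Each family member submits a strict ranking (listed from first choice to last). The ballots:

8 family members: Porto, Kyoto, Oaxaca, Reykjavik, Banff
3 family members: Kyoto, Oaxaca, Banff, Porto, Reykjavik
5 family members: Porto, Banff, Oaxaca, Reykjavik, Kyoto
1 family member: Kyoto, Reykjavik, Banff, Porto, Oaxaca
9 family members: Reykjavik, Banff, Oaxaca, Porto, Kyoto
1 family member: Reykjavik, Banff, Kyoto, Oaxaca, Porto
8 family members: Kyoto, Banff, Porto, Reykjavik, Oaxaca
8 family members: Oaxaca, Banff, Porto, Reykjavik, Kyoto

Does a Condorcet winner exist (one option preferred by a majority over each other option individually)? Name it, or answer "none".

Banff

Banff vs Reykjavik: 24–19 for Banff.
Banff vs Kyoto: 23–20 for Banff.
Banff vs Porto: 30–13 for Banff.
Banff vs Oaxaca: 24–19 for Banff.
Banff beats every other option head-to-head.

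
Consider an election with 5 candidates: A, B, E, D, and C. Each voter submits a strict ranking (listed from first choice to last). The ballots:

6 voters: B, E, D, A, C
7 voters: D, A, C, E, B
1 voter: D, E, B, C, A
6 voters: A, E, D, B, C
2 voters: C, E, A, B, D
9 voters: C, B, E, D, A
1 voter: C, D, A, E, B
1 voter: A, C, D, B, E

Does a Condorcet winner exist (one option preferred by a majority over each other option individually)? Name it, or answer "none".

none

Checking pairwise contests:
E beats A 18–15.
A beats B 17–16.
C beats E 20–13.
B beats D 17–16.
A beats C 20–13.
Every option loses at least one head-to-head, so there is no Condorcet winner.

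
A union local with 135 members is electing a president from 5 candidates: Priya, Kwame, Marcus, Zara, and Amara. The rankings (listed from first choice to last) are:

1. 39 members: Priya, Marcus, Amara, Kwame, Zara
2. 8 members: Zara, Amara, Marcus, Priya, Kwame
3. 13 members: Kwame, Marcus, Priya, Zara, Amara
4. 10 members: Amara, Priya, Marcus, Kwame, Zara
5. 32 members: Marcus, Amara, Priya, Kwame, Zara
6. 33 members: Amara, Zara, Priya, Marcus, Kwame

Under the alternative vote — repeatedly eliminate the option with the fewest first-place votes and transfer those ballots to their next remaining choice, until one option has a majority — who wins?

Marcus

Round 1: Priya 39, Kwame 13, Marcus 32, Zara 8, Amara 43. Eliminate Zara.
Round 2: Priya 39, Kwame 13, Marcus 32, Amara 51. Eliminate Kwame.
Round 3: Priya 39, Marcus 45, Amara 51. Eliminate Priya.
Round 4: Marcus 84, Amara 51. Marcus has a majority.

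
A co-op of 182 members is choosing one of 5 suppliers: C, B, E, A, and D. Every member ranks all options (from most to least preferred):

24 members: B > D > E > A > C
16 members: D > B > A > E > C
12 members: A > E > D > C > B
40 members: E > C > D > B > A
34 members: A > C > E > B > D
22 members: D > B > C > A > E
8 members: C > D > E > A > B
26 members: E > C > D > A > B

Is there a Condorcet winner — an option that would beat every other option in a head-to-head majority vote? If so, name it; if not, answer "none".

E

E vs C: 118–64 for E.
E vs B: 120–62 for E.
E vs A: 98–84 for E.
E vs D: 112–70 for E.
E beats every other option head-to-head.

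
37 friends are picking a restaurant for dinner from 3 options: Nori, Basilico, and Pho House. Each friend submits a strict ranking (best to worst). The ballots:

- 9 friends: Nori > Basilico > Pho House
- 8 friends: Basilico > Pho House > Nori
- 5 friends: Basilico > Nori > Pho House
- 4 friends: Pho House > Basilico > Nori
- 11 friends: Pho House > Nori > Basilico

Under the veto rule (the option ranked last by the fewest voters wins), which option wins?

Last-place votes: Nori 12, Basilico 11, Pho House 14.
Basilico is ranked last by the fewest voters, so Basilico wins.

Basilico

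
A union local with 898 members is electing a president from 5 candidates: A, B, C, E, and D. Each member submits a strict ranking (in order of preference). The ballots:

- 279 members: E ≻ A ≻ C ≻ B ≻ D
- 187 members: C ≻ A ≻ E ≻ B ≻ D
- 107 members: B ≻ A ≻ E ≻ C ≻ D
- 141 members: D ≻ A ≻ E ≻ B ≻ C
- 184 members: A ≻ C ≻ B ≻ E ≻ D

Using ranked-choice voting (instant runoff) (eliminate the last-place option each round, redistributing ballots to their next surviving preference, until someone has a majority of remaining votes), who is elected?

Round 1: A 184, B 107, C 187, E 279, D 141. Eliminate B.
Round 2: A 291, C 187, E 279, D 141. Eliminate D.
Round 3: A 432, C 187, E 279. Eliminate C.
Round 4: A 619, E 279. A has a majority.

A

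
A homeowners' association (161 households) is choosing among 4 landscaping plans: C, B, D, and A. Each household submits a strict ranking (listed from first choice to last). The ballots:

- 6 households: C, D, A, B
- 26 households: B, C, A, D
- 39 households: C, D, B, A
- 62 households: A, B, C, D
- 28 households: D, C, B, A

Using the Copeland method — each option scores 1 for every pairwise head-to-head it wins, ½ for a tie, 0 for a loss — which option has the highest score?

B

C: beats D and A; loses to B → score 2.
B: beats C, D, and A → score 3.
D: loses to C, B, and A → score 0.
A: beats D; loses to C and B → score 1.
B has the best pairwise record.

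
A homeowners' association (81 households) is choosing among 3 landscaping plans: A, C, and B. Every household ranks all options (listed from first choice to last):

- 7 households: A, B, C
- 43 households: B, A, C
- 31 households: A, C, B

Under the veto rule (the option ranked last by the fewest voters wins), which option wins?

A

Last-place votes: A 0, C 50, B 31.
A is ranked last by the fewest voters, so A wins.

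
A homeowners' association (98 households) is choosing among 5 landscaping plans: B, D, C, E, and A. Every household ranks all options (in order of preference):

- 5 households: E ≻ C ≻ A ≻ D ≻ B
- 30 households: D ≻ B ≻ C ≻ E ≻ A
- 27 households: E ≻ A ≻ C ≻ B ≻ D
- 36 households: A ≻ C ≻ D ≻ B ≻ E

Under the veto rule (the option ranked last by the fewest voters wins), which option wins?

C

Last-place votes: B 5, D 27, C 0, E 36, A 30.
C is ranked last by the fewest voters, so C wins.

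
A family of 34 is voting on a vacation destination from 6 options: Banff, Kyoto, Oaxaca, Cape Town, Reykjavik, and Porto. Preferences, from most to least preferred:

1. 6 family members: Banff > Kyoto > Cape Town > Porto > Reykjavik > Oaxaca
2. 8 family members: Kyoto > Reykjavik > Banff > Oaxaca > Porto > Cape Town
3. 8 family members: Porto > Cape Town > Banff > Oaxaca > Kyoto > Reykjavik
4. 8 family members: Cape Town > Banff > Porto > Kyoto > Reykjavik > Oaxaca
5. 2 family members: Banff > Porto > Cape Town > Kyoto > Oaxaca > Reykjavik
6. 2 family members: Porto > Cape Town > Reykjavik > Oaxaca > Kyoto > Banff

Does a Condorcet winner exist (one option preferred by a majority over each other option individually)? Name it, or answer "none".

Checking pairwise contests:
Cape Town beats Banff 18–16.
Banff beats Kyoto 24–10.
Banff beats Oaxaca 32–2.
Porto beats Cape Town 20–14.
Banff beats Reykjavik 24–10.
Banff beats Porto 24–10.
Every option loses at least one head-to-head, so there is no Condorcet winner.

none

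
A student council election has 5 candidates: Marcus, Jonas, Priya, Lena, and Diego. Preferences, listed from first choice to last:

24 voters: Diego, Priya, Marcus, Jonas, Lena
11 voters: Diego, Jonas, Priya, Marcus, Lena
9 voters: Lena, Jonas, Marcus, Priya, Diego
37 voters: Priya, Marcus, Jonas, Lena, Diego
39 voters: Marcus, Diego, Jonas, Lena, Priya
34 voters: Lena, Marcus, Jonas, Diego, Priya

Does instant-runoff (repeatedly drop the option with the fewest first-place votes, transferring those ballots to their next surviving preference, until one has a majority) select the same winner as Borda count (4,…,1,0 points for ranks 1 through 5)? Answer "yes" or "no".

Instant-runoff — R1 Marcus 39, Jonas 0, Priya 37, Lena 43, Diego 35 (Jonas out); R2 Marcus 39, Priya 37, Lena 43, Diego 35 (Diego out); R3 Marcus 39, Priya 72, Lena 43 (Marcus out); R4 Priya 72, Lena 82 (Lena winner). Winner: Lena.
Borda — scores: Marcus 446, Jonas 304, Priya 251, Lena 248, Diego 291. Winner: Marcus.
The two methods disagree.

no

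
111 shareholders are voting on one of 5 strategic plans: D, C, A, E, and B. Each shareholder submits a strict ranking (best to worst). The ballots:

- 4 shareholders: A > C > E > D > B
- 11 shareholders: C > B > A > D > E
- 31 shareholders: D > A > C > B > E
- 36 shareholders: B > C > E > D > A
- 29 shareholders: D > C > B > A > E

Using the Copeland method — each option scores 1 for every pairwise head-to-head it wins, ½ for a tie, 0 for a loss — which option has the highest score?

D: beats C, A, E, and B → score 4.
C: beats A, E, and B; loses to D → score 3.
A: beats E; loses to D, C, and B → score 1.
E: loses to D, C, A, and B → score 0.
B: beats A and E; loses to D and C → score 2.
D has the best pairwise record.

D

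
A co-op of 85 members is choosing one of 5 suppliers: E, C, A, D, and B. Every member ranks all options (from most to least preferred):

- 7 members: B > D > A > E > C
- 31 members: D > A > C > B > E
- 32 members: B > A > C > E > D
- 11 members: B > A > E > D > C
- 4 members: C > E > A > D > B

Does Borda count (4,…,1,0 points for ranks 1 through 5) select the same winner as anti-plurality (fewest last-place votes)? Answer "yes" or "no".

Borda — scores: E 73, C 142, A 244, D 160, B 231. Winner: A.
Anti-plurality — last-place votes: E 31, C 18, A 0, D 32, B 4. Winner: A.
The two methods agree.

yes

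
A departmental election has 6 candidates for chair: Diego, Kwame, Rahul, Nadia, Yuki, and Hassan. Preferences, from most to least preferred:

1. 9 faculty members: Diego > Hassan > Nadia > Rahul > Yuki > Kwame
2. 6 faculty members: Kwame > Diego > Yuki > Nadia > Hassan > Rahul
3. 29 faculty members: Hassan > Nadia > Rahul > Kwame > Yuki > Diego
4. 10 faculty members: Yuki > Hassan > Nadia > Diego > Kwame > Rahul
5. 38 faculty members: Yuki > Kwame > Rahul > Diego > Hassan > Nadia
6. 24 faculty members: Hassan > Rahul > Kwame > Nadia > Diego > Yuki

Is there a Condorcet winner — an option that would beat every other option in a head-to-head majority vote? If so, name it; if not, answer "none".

Hassan

Hassan vs Diego: 63–53 for Hassan.
Hassan vs Kwame: 72–44 for Hassan.
Hassan vs Rahul: 78–38 for Hassan.
Hassan vs Nadia: 110–6 for Hassan.
Hassan vs Yuki: 62–54 for Hassan.
Hassan beats every other option head-to-head.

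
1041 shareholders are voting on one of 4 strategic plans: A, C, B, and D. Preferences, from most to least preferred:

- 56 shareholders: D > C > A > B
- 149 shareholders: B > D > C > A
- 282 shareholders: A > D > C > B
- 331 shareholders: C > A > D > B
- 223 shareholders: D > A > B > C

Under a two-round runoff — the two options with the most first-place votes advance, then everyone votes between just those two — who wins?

C

Round 1 first-place votes: A 282, C 331, B 149, D 279.
C and A advance.
Runoff: C is preferred to A by 536 voters; A by 505.
C wins the runoff.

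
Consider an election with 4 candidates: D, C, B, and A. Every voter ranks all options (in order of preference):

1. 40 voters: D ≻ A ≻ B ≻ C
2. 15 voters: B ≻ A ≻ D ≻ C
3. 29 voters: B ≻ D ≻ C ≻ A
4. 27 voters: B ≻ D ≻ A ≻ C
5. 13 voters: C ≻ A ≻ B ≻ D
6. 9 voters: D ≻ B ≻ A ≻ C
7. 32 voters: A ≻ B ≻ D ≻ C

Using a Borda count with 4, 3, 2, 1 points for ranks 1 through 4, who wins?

B

D: 40·4 + 15·2 + 29·3 + 27·3 + 13·1 + 9·4 + 32·2 = 471
C: 40·1 + 15·1 + 29·2 + 27·1 + 13·4 + 9·1 + 32·1 = 233
B: 40·2 + 15·4 + 29·4 + 27·4 + 13·2 + 9·3 + 32·3 = 513
A: 40·3 + 15·3 + 29·1 + 27·2 + 13·3 + 9·2 + 32·4 = 433
B has the highest Borda score (513).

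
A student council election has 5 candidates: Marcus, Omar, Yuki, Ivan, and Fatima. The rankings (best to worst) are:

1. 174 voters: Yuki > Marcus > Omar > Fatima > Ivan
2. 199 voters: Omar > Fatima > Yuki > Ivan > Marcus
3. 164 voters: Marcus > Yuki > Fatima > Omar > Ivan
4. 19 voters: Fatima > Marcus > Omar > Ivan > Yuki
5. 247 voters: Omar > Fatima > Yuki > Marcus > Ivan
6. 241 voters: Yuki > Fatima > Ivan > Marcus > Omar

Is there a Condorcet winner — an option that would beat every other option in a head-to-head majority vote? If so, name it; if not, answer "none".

Yuki

Yuki vs Marcus: 861–183 for Yuki.
Yuki vs Omar: 579–465 for Yuki.
Yuki vs Ivan: 1025–19 for Yuki.
Yuki vs Fatima: 579–465 for Yuki.
Yuki beats every other option head-to-head.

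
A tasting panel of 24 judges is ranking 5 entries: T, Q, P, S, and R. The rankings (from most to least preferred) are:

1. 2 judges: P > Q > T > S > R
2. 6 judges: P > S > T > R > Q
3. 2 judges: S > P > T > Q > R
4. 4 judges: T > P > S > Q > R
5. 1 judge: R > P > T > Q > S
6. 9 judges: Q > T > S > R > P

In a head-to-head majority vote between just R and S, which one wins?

Voters preferring R to S: 1; preferring S to R: 23.
S wins the head-to-head.

S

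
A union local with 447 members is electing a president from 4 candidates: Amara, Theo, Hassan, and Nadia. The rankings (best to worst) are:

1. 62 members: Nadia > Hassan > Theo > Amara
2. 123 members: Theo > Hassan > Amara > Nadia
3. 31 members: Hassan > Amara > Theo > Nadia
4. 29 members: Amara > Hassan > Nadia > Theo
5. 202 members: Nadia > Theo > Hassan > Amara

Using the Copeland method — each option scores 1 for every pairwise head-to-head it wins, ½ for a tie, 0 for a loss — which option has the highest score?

Amara: loses to Theo, Hassan, and Nadia → score 0.
Theo: beats Amara and Hassan; loses to Nadia → score 2.
Hassan: beats Amara; loses to Theo and Nadia → score 1.
Nadia: beats Amara, Theo, and Hassan → score 3.
Nadia has the best pairwise record.

Nadia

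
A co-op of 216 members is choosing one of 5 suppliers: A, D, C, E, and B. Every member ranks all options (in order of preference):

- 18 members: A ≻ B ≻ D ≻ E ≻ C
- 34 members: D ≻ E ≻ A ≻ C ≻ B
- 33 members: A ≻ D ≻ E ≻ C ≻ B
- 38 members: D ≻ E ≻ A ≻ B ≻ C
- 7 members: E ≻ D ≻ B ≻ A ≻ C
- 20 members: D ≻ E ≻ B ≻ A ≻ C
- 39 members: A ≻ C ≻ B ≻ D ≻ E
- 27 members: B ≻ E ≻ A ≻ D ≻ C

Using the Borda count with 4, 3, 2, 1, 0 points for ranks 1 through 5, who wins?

D

A: 18·4 + 34·2 + 33·4 + 38·2 + 7·1 + 20·1 + 39·4 + 27·2 = 585
D: 18·2 + 34·4 + 33·3 + 38·4 + 7·3 + 20·4 + 39·1 + 27·1 = 590
C: 18·0 + 34·1 + 33·1 + 38·0 + 7·0 + 20·0 + 39·3 + 27·0 = 184
E: 18·1 + 34·3 + 33·2 + 38·3 + 7·4 + 20·3 + 39·0 + 27·3 = 469
B: 18·3 + 34·0 + 33·0 + 38·1 + 7·2 + 20·2 + 39·2 + 27·4 = 332
D has the highest Borda score (590).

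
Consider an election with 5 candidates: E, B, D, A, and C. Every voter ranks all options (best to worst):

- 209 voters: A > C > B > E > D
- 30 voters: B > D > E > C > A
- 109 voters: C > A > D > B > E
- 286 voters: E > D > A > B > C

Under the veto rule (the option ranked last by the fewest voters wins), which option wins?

B

Last-place votes: E 109, B 0, D 209, A 30, C 286.
B is ranked last by the fewest voters, so B wins.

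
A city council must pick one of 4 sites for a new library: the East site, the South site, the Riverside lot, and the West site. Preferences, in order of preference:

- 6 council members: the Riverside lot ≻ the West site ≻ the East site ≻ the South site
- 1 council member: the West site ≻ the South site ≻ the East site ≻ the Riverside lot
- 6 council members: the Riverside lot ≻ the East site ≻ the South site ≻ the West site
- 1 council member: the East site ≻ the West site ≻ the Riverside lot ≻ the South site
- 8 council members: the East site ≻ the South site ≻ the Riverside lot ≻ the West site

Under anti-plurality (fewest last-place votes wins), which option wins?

Last-place votes: the East site 0, the South site 7, the Riverside lot 1, the West site 14.
the East site is ranked last by the fewest voters, so the East site wins.

the East site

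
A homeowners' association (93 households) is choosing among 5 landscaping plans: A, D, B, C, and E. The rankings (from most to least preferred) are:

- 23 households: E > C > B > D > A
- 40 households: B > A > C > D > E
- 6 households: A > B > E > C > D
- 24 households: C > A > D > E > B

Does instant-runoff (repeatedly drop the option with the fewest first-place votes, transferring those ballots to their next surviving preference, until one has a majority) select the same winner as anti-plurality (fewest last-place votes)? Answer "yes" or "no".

yes

Instant-runoff — R1 A 6, D 0, B 40, C 24, E 23 (D out); R2 A 6, B 40, C 24, E 23 (A out); R3 B 46, C 24, E 23 (E out); R4 B 46, C 47 (C winner). Winner: C.
Anti-plurality — last-place votes: A 23, D 6, B 24, C 0, E 40. Winner: C.
The two methods agree.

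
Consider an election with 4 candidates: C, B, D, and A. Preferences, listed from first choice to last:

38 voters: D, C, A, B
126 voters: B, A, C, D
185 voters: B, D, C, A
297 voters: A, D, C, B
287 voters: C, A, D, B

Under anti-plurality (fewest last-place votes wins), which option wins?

C

Last-place votes: C 0, B 622, D 126, A 185.
C is ranked last by the fewest voters, so C wins.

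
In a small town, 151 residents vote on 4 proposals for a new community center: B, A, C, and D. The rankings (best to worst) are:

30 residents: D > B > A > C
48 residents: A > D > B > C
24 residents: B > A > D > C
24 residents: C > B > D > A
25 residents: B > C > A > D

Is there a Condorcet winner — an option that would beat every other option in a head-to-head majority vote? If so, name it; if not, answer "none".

none

Checking pairwise contests:
D beats B 78–73.
B beats A 103–48.
B beats C 127–24.
A beats D 97–54.
Every option loses at least one head-to-head, so there is no Condorcet winner.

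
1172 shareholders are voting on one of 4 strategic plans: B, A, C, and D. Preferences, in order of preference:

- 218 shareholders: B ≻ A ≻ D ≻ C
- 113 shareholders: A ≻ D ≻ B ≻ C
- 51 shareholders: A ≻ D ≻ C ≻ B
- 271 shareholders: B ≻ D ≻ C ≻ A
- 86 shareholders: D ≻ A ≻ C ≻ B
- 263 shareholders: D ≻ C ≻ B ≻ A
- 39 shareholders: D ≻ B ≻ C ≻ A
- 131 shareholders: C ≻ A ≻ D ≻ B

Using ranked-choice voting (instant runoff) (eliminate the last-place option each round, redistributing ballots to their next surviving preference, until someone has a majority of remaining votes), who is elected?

D

Round 1: B 489, A 164, C 131, D 388. Eliminate C.
Round 2: B 489, A 295, D 388. Eliminate A.
Round 3: B 489, D 683. D has a majority.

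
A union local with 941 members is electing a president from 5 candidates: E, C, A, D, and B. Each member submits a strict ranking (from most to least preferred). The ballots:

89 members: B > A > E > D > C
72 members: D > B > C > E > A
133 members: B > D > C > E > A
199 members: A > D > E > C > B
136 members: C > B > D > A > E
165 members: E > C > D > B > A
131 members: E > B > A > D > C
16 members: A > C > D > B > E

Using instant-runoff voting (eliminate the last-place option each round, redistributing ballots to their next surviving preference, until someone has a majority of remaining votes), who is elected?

E

Round 1: E 296, C 136, A 215, D 72, B 222. Eliminate D.
Round 2: E 296, C 136, A 215, B 294. Eliminate C.
Round 3: E 296, A 215, B 430. Eliminate A.
Round 4: E 495, B 446. E has a majority.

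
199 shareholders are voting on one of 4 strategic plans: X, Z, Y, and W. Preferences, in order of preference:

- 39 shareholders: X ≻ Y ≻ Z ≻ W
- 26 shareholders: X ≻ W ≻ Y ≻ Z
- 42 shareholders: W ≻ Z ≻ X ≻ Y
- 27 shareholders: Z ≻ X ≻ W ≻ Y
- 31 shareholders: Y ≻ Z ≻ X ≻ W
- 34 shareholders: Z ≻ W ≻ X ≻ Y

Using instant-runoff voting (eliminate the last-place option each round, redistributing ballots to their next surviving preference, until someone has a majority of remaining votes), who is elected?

Round 1: X 65, Z 61, Y 31, W 42. Eliminate Y.
Round 2: X 65, Z 92, W 42. Eliminate W.
Round 3: X 65, Z 134. Z has a majority.

Z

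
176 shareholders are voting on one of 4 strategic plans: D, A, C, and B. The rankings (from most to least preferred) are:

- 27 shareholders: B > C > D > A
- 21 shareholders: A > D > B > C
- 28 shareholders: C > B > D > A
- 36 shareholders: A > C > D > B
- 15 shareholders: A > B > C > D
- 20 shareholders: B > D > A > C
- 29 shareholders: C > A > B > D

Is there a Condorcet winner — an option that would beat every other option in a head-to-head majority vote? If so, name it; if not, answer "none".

A

A vs D: 101–75 for A.
A vs C: 92–84 for A.
A vs B: 101–75 for A.
A beats every other option head-to-head.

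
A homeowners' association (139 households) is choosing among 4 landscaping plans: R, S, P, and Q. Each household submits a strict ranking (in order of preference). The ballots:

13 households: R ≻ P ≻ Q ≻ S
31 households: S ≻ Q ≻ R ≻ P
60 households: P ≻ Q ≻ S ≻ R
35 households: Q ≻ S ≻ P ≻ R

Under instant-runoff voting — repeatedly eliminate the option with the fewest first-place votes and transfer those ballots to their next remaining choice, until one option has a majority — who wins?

Round 1: R 13, S 31, P 60, Q 35. Eliminate R.
Round 2: S 31, P 73, Q 35. P has a majority.

P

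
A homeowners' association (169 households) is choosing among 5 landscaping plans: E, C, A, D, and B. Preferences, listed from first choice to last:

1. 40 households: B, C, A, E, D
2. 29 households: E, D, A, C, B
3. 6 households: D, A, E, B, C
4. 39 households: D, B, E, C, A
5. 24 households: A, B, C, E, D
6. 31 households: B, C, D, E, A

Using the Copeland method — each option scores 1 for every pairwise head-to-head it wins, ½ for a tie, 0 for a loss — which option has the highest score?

B

E: beats A and D; loses to C and B → score 2.
C: beats E, A, and D; loses to B → score 3.
A: loses to E, C, D, and B → score 0.
D: beats A; loses to E, C, and B → score 1.
B: beats E, C, A, and D → score 4.
B has the best pairwise record.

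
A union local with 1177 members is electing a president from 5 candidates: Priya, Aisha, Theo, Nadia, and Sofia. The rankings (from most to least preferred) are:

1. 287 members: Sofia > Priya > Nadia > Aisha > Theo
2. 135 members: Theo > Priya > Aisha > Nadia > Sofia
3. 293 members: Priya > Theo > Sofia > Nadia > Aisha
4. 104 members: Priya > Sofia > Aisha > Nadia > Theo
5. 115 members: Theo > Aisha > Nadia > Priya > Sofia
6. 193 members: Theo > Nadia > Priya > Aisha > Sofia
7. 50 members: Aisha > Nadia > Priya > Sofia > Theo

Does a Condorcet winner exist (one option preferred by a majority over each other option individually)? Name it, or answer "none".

Priya vs Aisha: 1012–165 for Priya.
Priya vs Theo: 734–443 for Priya.
Priya vs Nadia: 819–358 for Priya.
Priya vs Sofia: 890–287 for Priya.
Priya beats every other option head-to-head.

Priya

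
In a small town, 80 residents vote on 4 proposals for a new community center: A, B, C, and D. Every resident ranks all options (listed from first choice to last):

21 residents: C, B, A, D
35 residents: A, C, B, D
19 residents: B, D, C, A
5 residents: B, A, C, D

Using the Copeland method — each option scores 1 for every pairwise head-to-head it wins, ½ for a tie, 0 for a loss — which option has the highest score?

A: beats D; ties C; loses to B → score 1.5.
B: beats A and D; loses to C → score 2.
C: beats B and D; ties A → score 2.5.
D: loses to A, B, and C → score 0.
C has the best pairwise record.

C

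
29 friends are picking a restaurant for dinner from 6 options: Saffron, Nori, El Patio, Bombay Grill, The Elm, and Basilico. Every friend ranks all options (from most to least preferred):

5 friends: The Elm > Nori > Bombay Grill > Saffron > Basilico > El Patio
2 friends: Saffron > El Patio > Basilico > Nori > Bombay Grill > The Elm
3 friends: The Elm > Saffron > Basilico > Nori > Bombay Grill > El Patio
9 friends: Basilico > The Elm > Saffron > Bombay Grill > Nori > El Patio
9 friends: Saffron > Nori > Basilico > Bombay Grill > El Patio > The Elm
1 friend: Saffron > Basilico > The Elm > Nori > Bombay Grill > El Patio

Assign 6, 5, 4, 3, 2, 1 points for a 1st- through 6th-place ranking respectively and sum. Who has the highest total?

Saffron

Saffron: 5·3 + 2·6 + 3·5 + 9·4 + 9·6 + 1·6 = 138
Nori: 5·5 + 2·3 + 3·3 + 9·2 + 9·5 + 1·3 = 106
El Patio: 5·1 + 2·5 + 3·1 + 9·1 + 9·2 + 1·1 = 46
Bombay Grill: 5·4 + 2·2 + 3·2 + 9·3 + 9·3 + 1·2 = 86
The Elm: 5·6 + 2·1 + 3·6 + 9·5 + 9·1 + 1·4 = 108
Basilico: 5·2 + 2·4 + 3·4 + 9·6 + 9·4 + 1·5 = 125
Saffron has the highest Borda score (138).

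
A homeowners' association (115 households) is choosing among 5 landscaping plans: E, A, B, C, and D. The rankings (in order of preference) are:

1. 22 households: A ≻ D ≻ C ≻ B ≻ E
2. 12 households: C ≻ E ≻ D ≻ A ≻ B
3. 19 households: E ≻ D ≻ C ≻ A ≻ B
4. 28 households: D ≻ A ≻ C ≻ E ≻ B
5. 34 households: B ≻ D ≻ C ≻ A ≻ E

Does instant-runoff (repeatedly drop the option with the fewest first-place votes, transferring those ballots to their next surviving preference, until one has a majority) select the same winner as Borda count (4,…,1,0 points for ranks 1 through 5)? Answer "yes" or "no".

Instant-runoff — R1 E 19, A 22, B 34, C 12, D 28 (C out); R2 E 31, A 22, B 34, D 28 (A out); R3 E 31, B 34, D 50 (E out); R4 B 34, D 81 (D winner). Winner: D.
Borda — scores: E 140, A 237, B 158, C 254, D 361. Winner: D.
The two methods agree.

yes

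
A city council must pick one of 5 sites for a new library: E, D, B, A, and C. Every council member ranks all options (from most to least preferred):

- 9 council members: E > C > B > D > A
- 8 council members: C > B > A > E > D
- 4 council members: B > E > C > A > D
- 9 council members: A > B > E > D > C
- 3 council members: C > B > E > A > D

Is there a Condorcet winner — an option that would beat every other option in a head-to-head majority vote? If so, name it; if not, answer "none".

none

Checking pairwise contests:
B beats E 24–9.
E beats D 33–0.
C beats B 20–13.
B beats A 24–9.
E beats C 22–11.
Every option loses at least one head-to-head, so there is no Condorcet winner.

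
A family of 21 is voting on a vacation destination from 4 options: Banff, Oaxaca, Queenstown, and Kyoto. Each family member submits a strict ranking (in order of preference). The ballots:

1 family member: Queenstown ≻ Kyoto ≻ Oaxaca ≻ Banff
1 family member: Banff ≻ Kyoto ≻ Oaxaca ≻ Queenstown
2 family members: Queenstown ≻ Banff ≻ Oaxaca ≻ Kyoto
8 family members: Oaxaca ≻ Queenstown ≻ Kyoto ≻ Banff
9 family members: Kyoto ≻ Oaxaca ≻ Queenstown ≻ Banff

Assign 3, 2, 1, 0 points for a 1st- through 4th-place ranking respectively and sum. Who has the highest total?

Banff: 1·0 + 1·3 + 2·2 + 8·0 + 9·0 = 7
Oaxaca: 1·1 + 1·1 + 2·1 + 8·3 + 9·2 = 46
Queenstown: 1·3 + 1·0 + 2·3 + 8·2 + 9·1 = 34
Kyoto: 1·2 + 1·2 + 2·0 + 8·1 + 9·3 = 39
Oaxaca has the highest Borda score (46).

Oaxaca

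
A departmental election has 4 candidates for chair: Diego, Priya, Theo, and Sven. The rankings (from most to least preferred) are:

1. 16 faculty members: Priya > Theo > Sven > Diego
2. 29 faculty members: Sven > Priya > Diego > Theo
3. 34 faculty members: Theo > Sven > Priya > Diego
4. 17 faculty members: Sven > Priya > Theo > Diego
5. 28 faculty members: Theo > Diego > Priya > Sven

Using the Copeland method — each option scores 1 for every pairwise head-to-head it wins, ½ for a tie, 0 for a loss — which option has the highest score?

Diego: loses to Priya, Theo, and Sven → score 0.
Priya: beats Diego; ties Theo; loses to Sven → score 1.5.
Theo: beats Diego and Sven; ties Priya → score 2.5.
Sven: beats Diego and Priya; loses to Theo → score 2.
Theo has the best pairwise record.

Theo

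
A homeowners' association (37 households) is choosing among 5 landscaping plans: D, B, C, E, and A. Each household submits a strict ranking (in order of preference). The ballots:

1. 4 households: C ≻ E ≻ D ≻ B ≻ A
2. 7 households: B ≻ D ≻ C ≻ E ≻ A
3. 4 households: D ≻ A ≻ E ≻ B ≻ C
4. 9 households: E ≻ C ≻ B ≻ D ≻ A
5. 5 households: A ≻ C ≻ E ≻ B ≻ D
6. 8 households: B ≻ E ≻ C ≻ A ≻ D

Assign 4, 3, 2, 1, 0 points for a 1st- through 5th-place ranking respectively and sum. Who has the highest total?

D: 4·2 + 7·3 + 4·4 + 9·1 + 5·0 + 8·0 = 54
B: 4·1 + 7·4 + 4·1 + 9·2 + 5·1 + 8·4 = 91
C: 4·4 + 7·2 + 4·0 + 9·3 + 5·3 + 8·2 = 88
E: 4·3 + 7·1 + 4·2 + 9·4 + 5·2 + 8·3 = 97
A: 4·0 + 7·0 + 4·3 + 9·0 + 5·4 + 8·1 = 40
E has the highest Borda score (97).

E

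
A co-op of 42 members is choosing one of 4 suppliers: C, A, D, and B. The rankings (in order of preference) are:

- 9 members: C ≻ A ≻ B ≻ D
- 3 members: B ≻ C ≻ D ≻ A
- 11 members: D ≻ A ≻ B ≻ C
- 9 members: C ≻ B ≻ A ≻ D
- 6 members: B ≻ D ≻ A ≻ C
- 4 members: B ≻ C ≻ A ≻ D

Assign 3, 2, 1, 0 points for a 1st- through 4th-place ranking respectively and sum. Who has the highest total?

B

C: 9·3 + 3·2 + 11·0 + 9·3 + 6·0 + 4·2 = 68
A: 9·2 + 3·0 + 11·2 + 9·1 + 6·1 + 4·1 = 59
D: 9·0 + 3·1 + 11·3 + 9·0 + 6·2 + 4·0 = 48
B: 9·1 + 3·3 + 11·1 + 9·2 + 6·3 + 4·3 = 77
B has the highest Borda score (77).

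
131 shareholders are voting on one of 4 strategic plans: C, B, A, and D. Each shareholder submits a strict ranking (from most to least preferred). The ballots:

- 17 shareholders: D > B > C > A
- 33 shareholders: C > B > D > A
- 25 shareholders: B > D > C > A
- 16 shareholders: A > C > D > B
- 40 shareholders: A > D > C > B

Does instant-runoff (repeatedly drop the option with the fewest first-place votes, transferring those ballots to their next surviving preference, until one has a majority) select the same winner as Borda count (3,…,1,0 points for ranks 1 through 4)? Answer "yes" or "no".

Instant-runoff — R1 C 33, B 25, A 56, D 17 (D out); R2 C 33, B 42, A 56 (C out); R3 B 75, A 56 (B winner). Winner: B.
Borda — scores: C 213, B 175, A 168, D 230. Winner: D.
The two methods disagree.

no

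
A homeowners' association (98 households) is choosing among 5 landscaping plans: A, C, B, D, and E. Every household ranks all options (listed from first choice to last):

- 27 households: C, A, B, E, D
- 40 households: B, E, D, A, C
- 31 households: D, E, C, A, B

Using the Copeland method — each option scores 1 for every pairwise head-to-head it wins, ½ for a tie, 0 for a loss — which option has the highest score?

E

A: beats B; loses to C, D, and E → score 1.
C: beats A and B; loses to D and E → score 2.
B: beats D and E; loses to A and C → score 2.
D: beats A and C; loses to B and E → score 2.
E: beats A, C, and D; loses to B → score 3.
E has the best pairwise record.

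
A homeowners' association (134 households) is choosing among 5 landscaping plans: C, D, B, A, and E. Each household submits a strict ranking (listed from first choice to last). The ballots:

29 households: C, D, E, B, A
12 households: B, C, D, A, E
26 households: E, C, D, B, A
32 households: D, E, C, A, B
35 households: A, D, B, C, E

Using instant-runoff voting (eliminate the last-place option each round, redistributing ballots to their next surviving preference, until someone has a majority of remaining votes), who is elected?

Round 1: C 29, D 32, B 12, A 35, E 26. Eliminate B.
Round 2: C 41, D 32, A 35, E 26. Eliminate E.
Round 3: C 67, D 32, A 35. Eliminate D.
Round 4: C 99, A 35. C has a majority.

C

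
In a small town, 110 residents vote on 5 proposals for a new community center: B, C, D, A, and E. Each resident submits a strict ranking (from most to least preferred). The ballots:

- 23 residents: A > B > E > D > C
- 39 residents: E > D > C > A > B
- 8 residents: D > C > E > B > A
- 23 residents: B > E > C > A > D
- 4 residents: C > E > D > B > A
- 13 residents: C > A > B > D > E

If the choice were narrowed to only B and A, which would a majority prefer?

Voters preferring B to A: 35; preferring A to B: 75.
A wins the head-to-head.

A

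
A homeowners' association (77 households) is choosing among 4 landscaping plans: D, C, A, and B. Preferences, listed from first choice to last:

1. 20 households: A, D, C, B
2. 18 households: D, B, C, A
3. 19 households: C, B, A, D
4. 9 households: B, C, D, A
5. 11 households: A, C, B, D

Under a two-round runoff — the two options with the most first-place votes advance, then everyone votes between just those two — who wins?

Round 1 first-place votes: D 18, C 19, A 31, B 9.
A and C advance.
Runoff: A is preferred to C by 31 voters; C by 46.
C wins the runoff.

C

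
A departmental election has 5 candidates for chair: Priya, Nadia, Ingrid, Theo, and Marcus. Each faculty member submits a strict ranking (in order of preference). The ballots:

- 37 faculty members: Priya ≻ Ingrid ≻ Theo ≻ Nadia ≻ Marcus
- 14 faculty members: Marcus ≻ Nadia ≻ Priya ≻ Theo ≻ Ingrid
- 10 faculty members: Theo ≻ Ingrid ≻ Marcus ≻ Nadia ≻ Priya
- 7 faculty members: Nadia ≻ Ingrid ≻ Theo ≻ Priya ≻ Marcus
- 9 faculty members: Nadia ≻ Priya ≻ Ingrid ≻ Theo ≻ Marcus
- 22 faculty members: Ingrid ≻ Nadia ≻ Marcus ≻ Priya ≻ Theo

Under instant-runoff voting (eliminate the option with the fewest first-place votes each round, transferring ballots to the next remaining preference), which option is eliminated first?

Round 1: Priya 37, Nadia 16, Ingrid 22, Theo 10, Marcus 14. Eliminate Theo.

Theo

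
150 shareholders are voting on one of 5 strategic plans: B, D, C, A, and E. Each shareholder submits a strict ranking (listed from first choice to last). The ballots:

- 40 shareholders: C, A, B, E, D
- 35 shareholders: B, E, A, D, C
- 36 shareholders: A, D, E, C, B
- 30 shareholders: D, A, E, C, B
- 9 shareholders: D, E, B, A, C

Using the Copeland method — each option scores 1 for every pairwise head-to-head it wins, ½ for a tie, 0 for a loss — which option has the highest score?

A

B: ties D and E; loses to C and A → score 1.
D: beats C; ties B and E; loses to A → score 2.
C: beats B; loses to D, A, and E → score 1.
A: beats B, D, C, and E → score 4.
E: beats C; ties B and D; loses to A → score 2.
A has the best pairwise record.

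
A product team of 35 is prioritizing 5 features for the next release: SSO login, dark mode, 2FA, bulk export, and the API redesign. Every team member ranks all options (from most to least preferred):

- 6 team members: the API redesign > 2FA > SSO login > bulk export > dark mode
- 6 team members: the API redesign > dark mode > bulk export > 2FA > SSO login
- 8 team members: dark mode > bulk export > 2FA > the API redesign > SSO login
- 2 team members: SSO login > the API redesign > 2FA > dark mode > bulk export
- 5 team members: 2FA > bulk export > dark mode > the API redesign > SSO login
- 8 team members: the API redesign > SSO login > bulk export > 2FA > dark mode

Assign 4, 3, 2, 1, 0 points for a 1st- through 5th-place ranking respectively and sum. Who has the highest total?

the API redesign

SSO login: 6·2 + 6·0 + 8·0 + 2·4 + 5·0 + 8·3 = 44
dark mode: 6·0 + 6·3 + 8·4 + 2·1 + 5·2 + 8·0 = 62
2FA: 6·3 + 6·1 + 8·2 + 2·2 + 5·4 + 8·1 = 72
bulk export: 6·1 + 6·2 + 8·3 + 2·0 + 5·3 + 8·2 = 73
the API redesign: 6·4 + 6·4 + 8·1 + 2·3 + 5·1 + 8·4 = 99
the API redesign has the highest Borda score (99).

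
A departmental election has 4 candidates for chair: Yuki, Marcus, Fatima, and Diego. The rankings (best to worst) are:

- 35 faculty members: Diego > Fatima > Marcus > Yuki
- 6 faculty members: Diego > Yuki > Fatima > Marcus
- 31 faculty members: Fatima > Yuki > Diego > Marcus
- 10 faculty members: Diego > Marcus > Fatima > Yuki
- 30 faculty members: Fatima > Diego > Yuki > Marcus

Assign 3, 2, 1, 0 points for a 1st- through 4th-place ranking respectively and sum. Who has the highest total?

Yuki: 35·0 + 6·2 + 31·2 + 10·0 + 30·1 = 104
Marcus: 35·1 + 6·0 + 31·0 + 10·2 + 30·0 = 55
Fatima: 35·2 + 6·1 + 31·3 + 10·1 + 30·3 = 269
Diego: 35·3 + 6·3 + 31·1 + 10·3 + 30·2 = 244
Fatima has the highest Borda score (269).

Fatima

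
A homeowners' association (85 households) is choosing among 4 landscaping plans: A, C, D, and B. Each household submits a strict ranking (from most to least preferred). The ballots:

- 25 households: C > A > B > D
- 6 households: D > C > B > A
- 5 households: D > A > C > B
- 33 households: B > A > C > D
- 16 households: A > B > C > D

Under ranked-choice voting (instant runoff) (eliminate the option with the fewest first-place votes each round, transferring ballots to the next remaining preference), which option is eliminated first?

D

Round 1: A 16, C 25, D 11, B 33. Eliminate D.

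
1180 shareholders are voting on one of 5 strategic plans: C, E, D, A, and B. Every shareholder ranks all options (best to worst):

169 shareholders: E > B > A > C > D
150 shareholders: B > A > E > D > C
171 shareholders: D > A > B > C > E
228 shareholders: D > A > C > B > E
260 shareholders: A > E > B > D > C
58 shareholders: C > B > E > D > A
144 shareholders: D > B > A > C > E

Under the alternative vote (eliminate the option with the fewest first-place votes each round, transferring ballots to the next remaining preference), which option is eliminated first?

C

Round 1: C 58, E 169, D 543, A 260, B 150. Eliminate C.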